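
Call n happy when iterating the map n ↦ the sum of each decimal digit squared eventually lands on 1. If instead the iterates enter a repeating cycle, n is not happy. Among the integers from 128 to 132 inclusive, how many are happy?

128: 128 → 69 → 117 → 51 → 26 → 40 → 16 → 37 → 58 → 89 → 145 → 42 → 20 → 4 → 16  — not happy
129: 129 → 86 → 100 → 1  — happy
130: 130 → 10 → 1  — happy
131: 131 → 11 → 2 → 4 → 16 → 37 → 58 → 89 → 145 → 42 → 20 → 4  — not happy
132: 132 → 14 → 17 → 50 → 25 → 29 → 85 → 89 → 145 → 42 → 20 → 4 → 16 → 37 → 58 → 89  — not happy
happy: 129, 130

2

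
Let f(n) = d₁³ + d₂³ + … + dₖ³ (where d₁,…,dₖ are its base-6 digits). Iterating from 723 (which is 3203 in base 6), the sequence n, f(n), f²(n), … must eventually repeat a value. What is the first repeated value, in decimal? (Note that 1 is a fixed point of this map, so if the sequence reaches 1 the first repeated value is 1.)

62

723 = (3,2,0,3)_6 → 3³ + 2³ + 0³ + 3³ = 62
62 = (1,4,2)_6 → 1³ + 4³ + 2³ = 73
73 = (2,0,1)_6 → 2³ + 0³ + 1³ = 9
9 = (1,3)_6 → 1³ + 3³ = 28
28 = (4,4)_6 → 4³ + 4³ = 128
128 = (3,3,2)_6 → 3³ + 3³ + 2³ = 62  — 62 already appeared earlier.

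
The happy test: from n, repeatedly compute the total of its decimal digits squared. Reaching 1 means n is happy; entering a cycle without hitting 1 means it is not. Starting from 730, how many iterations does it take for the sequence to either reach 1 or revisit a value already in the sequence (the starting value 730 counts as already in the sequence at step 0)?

9

730 → 7² + 3² + 0² = 58
58 → 5² + 8² = 89
89 → 8² + 9² = 145
145 → 1² + 4² + 5² = 42
42 → 4² + 2² = 20
20 → 2² + 0² = 4
4 → 4² = 16
16 → 1² + 6² = 37
37 → 3² + 7² = 58  — 58 repeats.
That took 9 steps.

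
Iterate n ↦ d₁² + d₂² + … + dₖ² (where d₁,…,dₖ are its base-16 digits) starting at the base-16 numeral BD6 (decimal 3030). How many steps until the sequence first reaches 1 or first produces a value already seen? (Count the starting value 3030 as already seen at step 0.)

7

3030 = (11,13,6)_16 → 11² + 13² + 6² = 121 + 169 + 36 = 326
326 = (1,4,6)_16 → 1² + 4² + 6² = 1 + 16 + 36 = 53
53 = (3,5)_16 → 3² + 5² = 9 + 25 = 34
34 = (2,2)_16 → 2² + 2² = 4 + 4 = 8
8 = (8)_16 → 8² = 64
64 = (4,0)_16 → 4² + 0² = 16 + 0 = 16
16 = (1,0)_16 → 1² + 0² = 1 + 0 = 1  — reached 1.
That took 7 steps.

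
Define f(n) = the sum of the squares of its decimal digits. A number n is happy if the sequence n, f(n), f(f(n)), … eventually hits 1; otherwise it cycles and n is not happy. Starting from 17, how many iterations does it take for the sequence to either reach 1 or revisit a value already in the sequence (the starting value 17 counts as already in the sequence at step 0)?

17 → 1² + 7² = 1 + 49 = 50
50 → 5² + 0² = 25 + 0 = 25
25 → 2² + 5² = 4 + 25 = 29
29 → 2² + 9² = 4 + 81 = 85
85 → 8² + 5² = 64 + 25 = 89
89 → 8² + 9² = 64 + 81 = 145
145 → 1² + 4² + 5² = 1 + 16 + 25 = 42
42 → 4² + 2² = 16 + 4 = 20
20 → 2² + 0² = 4 + 0 = 4
4 → 4² = 16
16 → 1² + 6² = 1 + 36 = 37
37 → 3² + 7² = 9 + 49 = 58
58 → 5² + 8² = 25 + 64 = 89  — 89 repeats.
That took 13 steps.

13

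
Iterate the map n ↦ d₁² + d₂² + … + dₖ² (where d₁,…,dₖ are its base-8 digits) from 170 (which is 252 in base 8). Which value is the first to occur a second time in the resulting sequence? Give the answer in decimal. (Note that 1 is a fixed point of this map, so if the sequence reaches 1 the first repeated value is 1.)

5

170 = (2,5,2)_8 → 2² + 5² + 2² = 4 + 25 + 4 = 33
33 = (4,1)_8 → 4² + 1² = 16 + 1 = 17
17 = (2,1)_8 → 2² + 1² = 4 + 1 = 5
5 = (5)_8 → 5² = 25
25 = (3,1)_8 → 3² + 1² = 9 + 1 = 10
10 = (1,2)_8 → 1² + 2² = 1 + 4 = 5  — 5 already appeared earlier.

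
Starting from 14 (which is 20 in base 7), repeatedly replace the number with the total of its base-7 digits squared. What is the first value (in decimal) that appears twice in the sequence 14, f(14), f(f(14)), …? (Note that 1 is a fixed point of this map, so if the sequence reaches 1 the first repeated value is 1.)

14 = (2,0)_7 → 4
4 = (4)_7 → 16
16 = (2,2)_7 → 8
8 = (1,1)_7 → 2
2 = (2)_7 → 4  — 4 already appeared earlier.

4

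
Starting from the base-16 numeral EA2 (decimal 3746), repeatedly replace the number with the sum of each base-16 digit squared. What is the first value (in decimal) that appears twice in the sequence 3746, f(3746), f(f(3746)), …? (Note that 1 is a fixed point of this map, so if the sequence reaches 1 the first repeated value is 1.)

3746 = (14,10,2)_16 → 300
300 = (1,2,12)_16 → 149
149 = (9,5)_16 → 106
106 = (6,10)_16 → 136
136 = (8,8)_16 → 128
128 = (8,0)_16 → 64
64 = (4,0)_16 → 16
16 = (1,0)_16 → 1  — reached the fixed point 1.
1 → 1, so 1 is the first repeated value.

1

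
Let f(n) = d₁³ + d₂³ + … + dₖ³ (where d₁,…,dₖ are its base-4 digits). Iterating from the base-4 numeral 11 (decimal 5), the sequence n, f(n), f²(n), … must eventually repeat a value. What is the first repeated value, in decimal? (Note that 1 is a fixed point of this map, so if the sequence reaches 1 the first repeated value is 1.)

8

5 = (1,1)_4 → 1³ + 1³ = 1 + 1 = 2
2 = (2)_4 → 2³ = 8
8 = (2,0)_4 → 2³ + 0³ = 8 + 0 = 8  — 8 already appeared earlier.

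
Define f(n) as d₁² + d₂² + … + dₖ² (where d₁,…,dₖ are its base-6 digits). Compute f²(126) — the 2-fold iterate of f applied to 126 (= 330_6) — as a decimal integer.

9

126 = (3,3,0)_6 → 3² + 3² + 0² = 9 + 9 + 0 = 18
18 = (3,0)_6 → 3² + 0² = 9 + 0 = 9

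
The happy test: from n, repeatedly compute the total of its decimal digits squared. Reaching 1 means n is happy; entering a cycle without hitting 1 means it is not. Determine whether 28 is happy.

28 → 2² + 8² = 68
68 → 6² + 8² = 100
100 → 1² + 0² + 0² = 1  — reached 1.

happy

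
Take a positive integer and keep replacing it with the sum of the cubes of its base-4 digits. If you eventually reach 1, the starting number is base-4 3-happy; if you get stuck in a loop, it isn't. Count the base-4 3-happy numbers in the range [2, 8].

1

2: 2 → 8 → 8  — not base-4 3-happy
3: 3 → 27 → 36 → 9 → 9  — not base-4 3-happy
4: 4 → 1  — base-4 3-happy
5: 5 → 2 → 8 → 8  — not base-4 3-happy
6: 6 → 9 → 9  — not base-4 3-happy
7: 7 → 28 → 28  — not base-4 3-happy
8: 8 → 8  — not base-4 3-happy
base-4 3-happy: 4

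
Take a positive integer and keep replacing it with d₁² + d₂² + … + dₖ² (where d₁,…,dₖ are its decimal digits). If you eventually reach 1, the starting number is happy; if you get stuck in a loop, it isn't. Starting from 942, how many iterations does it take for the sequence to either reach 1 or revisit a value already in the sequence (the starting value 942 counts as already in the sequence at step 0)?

11

942 → 9² + 4² + 2² = 81 + 16 + 4 = 101
101 → 1² + 0² + 1² = 1 + 0 + 1 = 2
2 → 2² = 4
4 → 4² = 16
16 → 1² + 6² = 1 + 36 = 37
37 → 3² + 7² = 9 + 49 = 58
58 → 5² + 8² = 25 + 64 = 89
89 → 8² + 9² = 64 + 81 = 145
145 → 1² + 4² + 5² = 1 + 16 + 25 = 42
42 → 4² + 2² = 16 + 4 = 20
20 → 2² + 0² = 4 + 0 = 4  — 4 repeats.
That took 11 steps.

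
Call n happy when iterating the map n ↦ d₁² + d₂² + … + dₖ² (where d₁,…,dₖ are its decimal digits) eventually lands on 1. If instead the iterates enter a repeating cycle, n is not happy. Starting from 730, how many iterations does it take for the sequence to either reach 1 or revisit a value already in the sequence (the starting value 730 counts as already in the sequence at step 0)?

730 → 7² + 3² + 0² = 49 + 9 + 0 = 58
58 → 5² + 8² = 25 + 64 = 89
89 → 8² + 9² = 64 + 81 = 145
145 → 1² + 4² + 5² = 1 + 16 + 25 = 42
42 → 4² + 2² = 16 + 4 = 20
20 → 2² + 0² = 4 + 0 = 4
4 → 4² = 16
16 → 1² + 6² = 1 + 36 = 37
37 → 3² + 7² = 9 + 49 = 58  — 58 repeats.
That took 9 steps.

9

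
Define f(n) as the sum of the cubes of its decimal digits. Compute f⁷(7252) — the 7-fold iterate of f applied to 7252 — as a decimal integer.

7252 → 7³ + 2³ + 5³ + 2³ = 484
484 → 4³ + 8³ + 4³ = 640
640 → 6³ + 4³ + 0³ = 280
280 → 2³ + 8³ + 0³ = 520
520 → 5³ + 2³ + 0³ = 133
133 → 1³ + 3³ + 3³ = 55
55 → 5³ + 5³ = 250

250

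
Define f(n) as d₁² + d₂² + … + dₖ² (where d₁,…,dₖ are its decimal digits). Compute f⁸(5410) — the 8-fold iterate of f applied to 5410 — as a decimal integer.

5410 → 5² + 4² + 1² + 0² = 25 + 16 + 1 + 0 = 42
42 → 4² + 2² = 16 + 4 = 20
20 → 2² + 0² = 4 + 0 = 4
4 → 4² = 16
16 → 1² + 6² = 1 + 36 = 37
37 → 3² + 7² = 9 + 49 = 58
58 → 5² + 8² = 25 + 64 = 89
89 → 8² + 9² = 64 + 81 = 145

145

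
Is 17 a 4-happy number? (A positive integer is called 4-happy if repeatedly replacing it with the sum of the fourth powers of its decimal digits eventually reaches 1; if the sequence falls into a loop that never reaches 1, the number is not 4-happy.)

17 → 1⁴ + 7⁴ = 1 + 2401 = 2402
2402 → 2⁴ + 4⁴ + 0⁴ + 2⁴ = 16 + 256 + 0 + 16 = 288
288 → 2⁴ + 8⁴ + 8⁴ = 16 + 4096 + 4096 = 8208
8208 → 8⁴ + 2⁴ + 0⁴ + 8⁴ = 4096 + 16 + 0 + 4096 = 8208  — 8208 already seen; the sequence cycles without reaching 1.

not 4-happy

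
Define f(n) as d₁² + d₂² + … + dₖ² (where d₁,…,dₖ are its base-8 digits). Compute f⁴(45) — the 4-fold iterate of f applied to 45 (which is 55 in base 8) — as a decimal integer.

45 = (5,5)_8 → 50
50 = (6,2)_8 → 40
40 = (5,0)_8 → 25
25 = (3,1)_8 → 10

10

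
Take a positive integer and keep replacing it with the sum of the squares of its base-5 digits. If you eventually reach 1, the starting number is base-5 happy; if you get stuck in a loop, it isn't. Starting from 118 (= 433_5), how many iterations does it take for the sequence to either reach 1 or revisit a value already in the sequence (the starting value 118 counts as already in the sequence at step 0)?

3

118 = (4,3,3)_5 → 34
34 = (1,1,4)_5 → 18
18 = (3,3)_5 → 18  — 18 repeats.
That took 3 steps.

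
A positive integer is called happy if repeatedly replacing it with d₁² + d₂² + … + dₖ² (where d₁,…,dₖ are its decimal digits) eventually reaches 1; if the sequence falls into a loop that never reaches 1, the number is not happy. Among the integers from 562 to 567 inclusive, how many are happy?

562: 562 → 65 → 61 → 37 → 58 → 89 → 145 → 42 → 20 → 4 → 16 → 37  — not happy
563: 563 → 70 → 49 → 97 → 130 → 10 → 1  — happy
564: 564 → 77 → 98 → 145 → 42 → 20 → 4 → 16 → 37 → 58 → 89 → 145  — not happy
565: 565 → 86 → 100 → 1  — happy
566: 566 → 97 → 130 → 10 → 1  — happy
567: 567 → 110 → 2 → 4 → 16 → 37 → 58 → 89 → 145 → 42 → 20 → 4  — not happy
happy: 563, 565, 566

3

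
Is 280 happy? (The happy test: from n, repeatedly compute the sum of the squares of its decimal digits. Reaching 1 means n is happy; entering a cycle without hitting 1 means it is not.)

happy

280 → 2² + 8² + 0² = 4 + 64 + 0 = 68
68 → 6² + 8² = 36 + 64 = 100
100 → 1² + 0² + 0² = 1 + 0 + 0 = 1  — reached 1.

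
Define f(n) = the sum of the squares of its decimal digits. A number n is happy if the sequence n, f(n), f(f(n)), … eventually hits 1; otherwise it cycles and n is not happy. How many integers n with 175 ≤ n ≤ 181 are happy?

175: 175 → 75 → 74 → 65 → 61 → 37 → 58 → 89 → 145 → 42 → 20 → 4 → 16 → 37  — not happy
176: 176 → 86 → 100 → 1  — happy
177: 177 → 99 → 162 → 41 → 17 → 50 → 25 → 29 → 85 → 89 → 145 → 42 → 20 → 4 → 16 → 37 → 58 → 89  — not happy
178: 178 → 114 → 18 → 65 → 61 → 37 → 58 → 89 → 145 → 42 → 20 → 4 → 16 → 37  — not happy
179: 179 → 131 → 11 → 2 → 4 → 16 → 37 → 58 → 89 → 145 → 42 → 20 → 4  — not happy
180: 180 → 65 → 61 → 37 → 58 → 89 → 145 → 42 → 20 → 4 → 16 → 37  — not happy
181: 181 → 66 → 72 → 53 → 34 → 25 → 29 → 85 → 89 → 145 → 42 → 20 → 4 → 16 → 37 → 58 → 89  — not happy
happy: 176

1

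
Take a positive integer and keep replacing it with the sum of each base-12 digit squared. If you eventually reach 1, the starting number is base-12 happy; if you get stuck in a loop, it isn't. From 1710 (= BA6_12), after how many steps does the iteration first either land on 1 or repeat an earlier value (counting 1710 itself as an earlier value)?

1710 = (11,10,6)_12 → 257
257 = (1,9,5)_12 → 107
107 = (8,11)_12 → 185
185 = (1,3,5)_12 → 35
35 = (2,11)_12 → 125
125 = (10,5)_12 → 125  — 125 repeats.
That took 6 steps.

6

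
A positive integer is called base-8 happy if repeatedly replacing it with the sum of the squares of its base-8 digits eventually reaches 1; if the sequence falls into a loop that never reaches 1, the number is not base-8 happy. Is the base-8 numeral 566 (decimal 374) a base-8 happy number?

base-8 happy

374 = (5,6,6)_8 → 97
97 = (1,4,1)_8 → 18
18 = (2,2)_8 → 8
8 = (1,0)_8 → 1  — reached 1.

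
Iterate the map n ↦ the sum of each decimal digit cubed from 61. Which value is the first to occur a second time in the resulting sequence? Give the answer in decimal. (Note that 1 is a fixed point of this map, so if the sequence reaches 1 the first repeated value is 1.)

61 → 6³ + 1³ = 216 + 1 = 217
217 → 2³ + 1³ + 7³ = 8 + 1 + 343 = 352
352 → 3³ + 5³ + 2³ = 27 + 125 + 8 = 160
160 → 1³ + 6³ + 0³ = 1 + 216 + 0 = 217  — 217 already appeared earlier.

217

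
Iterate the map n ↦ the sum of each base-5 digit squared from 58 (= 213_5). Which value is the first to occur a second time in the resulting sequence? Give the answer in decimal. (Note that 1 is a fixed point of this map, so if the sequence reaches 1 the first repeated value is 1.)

58 = (2,1,3)_5 → 2² + 1² + 3² = 4 + 1 + 9 = 14
14 = (2,4)_5 → 2² + 4² = 4 + 16 = 20
20 = (4,0)_5 → 4² + 0² = 16 + 0 = 16
16 = (3,1)_5 → 3² + 1² = 9 + 1 = 10
10 = (2,0)_5 → 2² + 0² = 4 + 0 = 4
4 = (4)_5 → 4² = 16  — 16 already appeared earlier.

16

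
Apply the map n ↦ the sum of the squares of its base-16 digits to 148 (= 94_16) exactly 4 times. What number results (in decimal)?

148 = (9,4)_16 → 9² + 4² = 97
97 = (6,1)_16 → 6² + 1² = 37
37 = (2,5)_16 → 2² + 5² = 29
29 = (1,13)_16 → 1² + 13² = 170

170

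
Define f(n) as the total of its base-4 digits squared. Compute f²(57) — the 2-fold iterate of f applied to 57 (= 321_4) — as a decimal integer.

13

57 = (3,2,1)_4 → 3² + 2² + 1² = 9 + 4 + 1 = 14
14 = (3,2)_4 → 3² + 2² = 9 + 4 = 13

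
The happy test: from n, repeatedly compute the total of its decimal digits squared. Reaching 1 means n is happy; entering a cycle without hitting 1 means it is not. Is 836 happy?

happy

836 → 8² + 3² + 6² = 109
109 → 1² + 0² + 9² = 82
82 → 8² + 2² = 68
68 → 6² + 8² = 100
100 → 1² + 0² + 0² = 1  — reached 1.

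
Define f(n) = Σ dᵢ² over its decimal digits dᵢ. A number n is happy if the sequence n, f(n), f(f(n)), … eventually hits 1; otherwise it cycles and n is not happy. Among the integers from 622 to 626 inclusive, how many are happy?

622: 622 → 44 → 32 → 13 → 10 → 1  — happy
623: 623 → 49 → 97 → 130 → 10 → 1  — happy
624: 624 → 56 → 61 → 37 → 58 → 89 → 145 → 42 → 20 → 4 → 16 → 37  — not happy
625: 625 → 65 → 61 → 37 → 58 → 89 → 145 → 42 → 20 → 4 → 16 → 37  — not happy
626: 626 → 76 → 85 → 89 → 145 → 42 → 20 → 4 → 16 → 37 → 58 → 89  — not happy
happy: 622, 623

2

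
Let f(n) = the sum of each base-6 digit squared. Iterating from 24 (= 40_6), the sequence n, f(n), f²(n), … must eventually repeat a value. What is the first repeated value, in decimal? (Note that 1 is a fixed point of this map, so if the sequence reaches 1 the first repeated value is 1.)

20

24 = (4,0)_6 → 4² + 0² = 16
16 = (2,4)_6 → 2² + 4² = 20
20 = (3,2)_6 → 3² + 2² = 13
13 = (2,1)_6 → 2² + 1² = 5
5 = (5)_6 → 5² = 25
25 = (4,1)_6 → 4² + 1² = 17
17 = (2,5)_6 → 2² + 5² = 29
29 = (4,5)_6 → 4² + 5² = 41
41 = (1,0,5)_6 → 1² + 0² + 5² = 26
26 = (4,2)_6 → 4² + 2² = 20  — 20 already appeared earlier.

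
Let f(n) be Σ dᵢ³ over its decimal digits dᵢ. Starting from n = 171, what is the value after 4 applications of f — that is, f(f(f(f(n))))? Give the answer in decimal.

141

171 → 1³ + 7³ + 1³ = 345
345 → 3³ + 4³ + 5³ = 216
216 → 2³ + 1³ + 6³ = 225
225 → 2³ + 2³ + 5³ = 141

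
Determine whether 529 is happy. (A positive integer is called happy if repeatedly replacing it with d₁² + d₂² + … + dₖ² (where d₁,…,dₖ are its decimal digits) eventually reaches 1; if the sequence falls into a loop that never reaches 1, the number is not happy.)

not happy

529 → 5² + 2² + 9² = 25 + 4 + 81 = 110
110 → 1² + 1² + 0² = 1 + 1 + 0 = 2
2 → 2² = 4
4 → 4² = 16
16 → 1² + 6² = 1 + 36 = 37
37 → 3² + 7² = 9 + 49 = 58
58 → 5² + 8² = 25 + 64 = 89
89 → 8² + 9² = 64 + 81 = 145
145 → 1² + 4² + 5² = 1 + 16 + 25 = 42
42 → 4² + 2² = 16 + 4 = 20
20 → 2² + 0² = 4 + 0 = 4  — 4 already seen; the sequence cycles without reaching 1.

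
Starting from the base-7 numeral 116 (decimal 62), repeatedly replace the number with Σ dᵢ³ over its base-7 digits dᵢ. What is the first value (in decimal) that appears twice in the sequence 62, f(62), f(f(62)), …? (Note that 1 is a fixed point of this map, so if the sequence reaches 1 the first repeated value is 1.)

218

62 = (1,1,6)_7 → 218
218 = (4,3,1)_7 → 92
92 = (1,6,1)_7 → 218  — 218 already appeared earlier.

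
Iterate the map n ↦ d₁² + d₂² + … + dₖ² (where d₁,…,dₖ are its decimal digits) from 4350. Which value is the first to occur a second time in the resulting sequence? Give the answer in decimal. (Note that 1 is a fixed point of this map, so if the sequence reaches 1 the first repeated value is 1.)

4350 → 4² + 3² + 5² + 0² = 50
50 → 5² + 0² = 25
25 → 2² + 5² = 29
29 → 2² + 9² = 85
85 → 8² + 5² = 89
89 → 8² + 9² = 145
145 → 1² + 4² + 5² = 42
42 → 4² + 2² = 20
20 → 2² + 0² = 4
4 → 4² = 16
16 → 1² + 6² = 37
37 → 3² + 7² = 58
58 → 5² + 8² = 89  — 89 already appeared earlier.

89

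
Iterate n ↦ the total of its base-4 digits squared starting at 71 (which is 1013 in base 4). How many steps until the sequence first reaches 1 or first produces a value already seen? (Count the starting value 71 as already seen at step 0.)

6

71 = (1,0,1,3)_4 → 11
11 = (2,3)_4 → 13
13 = (3,1)_4 → 10
10 = (2,2)_4 → 8
8 = (2,0)_4 → 4
4 = (1,0)_4 → 1  — reached 1.
That took 6 steps.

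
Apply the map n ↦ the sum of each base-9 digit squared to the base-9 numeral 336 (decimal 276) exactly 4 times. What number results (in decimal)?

50

276 = (3,3,6)_9 → 3² + 3² + 6² = 9 + 9 + 36 = 54
54 = (6,0)_9 → 6² + 0² = 36 + 0 = 36
36 = (4,0)_9 → 4² + 0² = 16 + 0 = 16
16 = (1,7)_9 → 1² + 7² = 1 + 49 = 50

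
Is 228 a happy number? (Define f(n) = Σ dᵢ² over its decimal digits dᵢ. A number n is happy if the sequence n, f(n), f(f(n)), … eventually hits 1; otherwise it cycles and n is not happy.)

not happy

228 → 72
72 → 53
53 → 34
34 → 25
25 → 29
29 → 85
85 → 89
89 → 145
145 → 42
42 → 20
20 → 4
4 → 16
16 → 37
37 → 58
58 → 89  — 89 already seen; the sequence cycles without reaching 1.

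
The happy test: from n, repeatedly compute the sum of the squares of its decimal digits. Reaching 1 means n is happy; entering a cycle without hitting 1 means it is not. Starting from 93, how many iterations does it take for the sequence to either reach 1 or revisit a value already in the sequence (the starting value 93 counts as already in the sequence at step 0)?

13

93 → 9² + 3² = 81 + 9 = 90
90 → 9² + 0² = 81 + 0 = 81
81 → 8² + 1² = 64 + 1 = 65
65 → 6² + 5² = 36 + 25 = 61
61 → 6² + 1² = 36 + 1 = 37
37 → 3² + 7² = 9 + 49 = 58
58 → 5² + 8² = 25 + 64 = 89
89 → 8² + 9² = 64 + 81 = 145
145 → 1² + 4² + 5² = 1 + 16 + 25 = 42
42 → 4² + 2² = 16 + 4 = 20
20 → 2² + 0² = 4 + 0 = 4
4 → 4² = 16
16 → 1² + 6² = 1 + 36 = 37  — 37 repeats.
That took 13 steps.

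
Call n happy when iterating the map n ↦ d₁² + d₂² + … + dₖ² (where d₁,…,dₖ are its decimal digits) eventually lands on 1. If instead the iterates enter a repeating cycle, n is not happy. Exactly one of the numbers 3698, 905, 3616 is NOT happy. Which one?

3698: 3698 → 190 → 82 → 68 → 100 → 1  — reaches 1 (happy)
905: 905 → 106 → 37 → 58 → 89 → 145 → 42 → 20 → 4 → 16 → 37  — repeats 37 (not happy)
3616: 3616 → 82 → 68 → 100 → 1  — reaches 1 (happy)

905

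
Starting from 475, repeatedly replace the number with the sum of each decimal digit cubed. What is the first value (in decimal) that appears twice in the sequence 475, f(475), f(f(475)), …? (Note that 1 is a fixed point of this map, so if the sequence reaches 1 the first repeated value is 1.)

475 → 4³ + 7³ + 5³ = 532
532 → 5³ + 3³ + 2³ = 160
160 → 1³ + 6³ + 0³ = 217
217 → 2³ + 1³ + 7³ = 352
352 → 3³ + 5³ + 2³ = 160  — 160 already appeared earlier.

160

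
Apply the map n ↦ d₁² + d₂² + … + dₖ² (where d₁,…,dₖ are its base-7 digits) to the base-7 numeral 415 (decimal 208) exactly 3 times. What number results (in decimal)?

26

208 = (4,1,5)_7 → 4² + 1² + 5² = 16 + 1 + 25 = 42
42 = (6,0)_7 → 6² + 0² = 36 + 0 = 36
36 = (5,1)_7 → 5² + 1² = 25 + 1 = 26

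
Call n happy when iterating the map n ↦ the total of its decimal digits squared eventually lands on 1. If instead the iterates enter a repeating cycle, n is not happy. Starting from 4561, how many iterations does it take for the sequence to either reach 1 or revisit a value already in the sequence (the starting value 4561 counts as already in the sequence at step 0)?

4561 → 4² + 5² + 6² + 1² = 78
78 → 7² + 8² = 113
113 → 1² + 1² + 3² = 11
11 → 1² + 1² = 2
2 → 2² = 4
4 → 4² = 16
16 → 1² + 6² = 37
37 → 3² + 7² = 58
58 → 5² + 8² = 89
89 → 8² + 9² = 145
145 → 1² + 4² + 5² = 42
42 → 4² + 2² = 20
20 → 2² + 0² = 4  — 4 repeats.
That took 13 steps.

13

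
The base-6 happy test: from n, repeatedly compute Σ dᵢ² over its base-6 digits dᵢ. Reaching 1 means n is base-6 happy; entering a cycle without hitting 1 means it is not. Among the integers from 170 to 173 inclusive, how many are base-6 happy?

170: 170 → 36 → 1  — base-6 happy
171: 171 → 41 → 26 → 20 → 13 → 5 → 25 → 17 → 29 → 41  — not base-6 happy
172: 172 → 48 → 5 → 25 → 17 → 29 → 41 → 26 → 20 → 13 → 5  — not base-6 happy
173: 173 → 57 → 19 → 10 → 17 → 29 → 41 → 26 → 20 → 13 → 5 → 25 → 17  — not base-6 happy
base-6 happy: 170

1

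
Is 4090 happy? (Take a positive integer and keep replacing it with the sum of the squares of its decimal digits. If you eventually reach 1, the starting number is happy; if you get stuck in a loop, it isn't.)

4090 → 4² + 0² + 9² + 0² = 16 + 0 + 81 + 0 = 97
97 → 9² + 7² = 81 + 49 = 130
130 → 1² + 3² + 0² = 1 + 9 + 0 = 10
10 → 1² + 0² = 1 + 0 = 1  — reached 1.

happy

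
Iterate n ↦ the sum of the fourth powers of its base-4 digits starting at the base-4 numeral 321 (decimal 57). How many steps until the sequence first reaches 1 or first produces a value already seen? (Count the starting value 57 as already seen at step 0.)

6

57 = (3,2,1)_4 → 98
98 = (1,2,0,2)_4 → 33
33 = (2,0,1)_4 → 17
17 = (1,0,1)_4 → 2
2 = (2)_4 → 16
16 = (1,0,0)_4 → 1  — reached 1.
That took 6 steps.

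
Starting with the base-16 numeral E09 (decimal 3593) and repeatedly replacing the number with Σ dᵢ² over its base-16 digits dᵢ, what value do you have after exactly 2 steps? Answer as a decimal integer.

3593 = (14,0,9)_16 → 14² + 0² + 9² = 196 + 0 + 81 = 277
277 = (1,1,5)_16 → 1² + 1² + 5² = 1 + 1 + 25 = 27

27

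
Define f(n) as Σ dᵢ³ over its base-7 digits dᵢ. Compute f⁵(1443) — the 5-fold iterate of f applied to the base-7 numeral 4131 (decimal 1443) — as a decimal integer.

9

1443 = (4,1,3,1)_7 → 93
93 = (1,6,2)_7 → 225
225 = (4,4,1)_7 → 129
129 = (2,4,3)_7 → 99
99 = (2,0,1)_7 → 9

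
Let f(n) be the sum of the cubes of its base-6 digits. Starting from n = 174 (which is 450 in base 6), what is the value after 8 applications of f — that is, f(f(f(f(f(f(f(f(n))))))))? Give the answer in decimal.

36

174 = (4,5,0)_6 → 4³ + 5³ + 0³ = 64 + 125 + 0 = 189
189 = (5,1,3)_6 → 5³ + 1³ + 3³ = 125 + 1 + 27 = 153
153 = (4,1,3)_6 → 4³ + 1³ + 3³ = 64 + 1 + 27 = 92
92 = (2,3,2)_6 → 2³ + 3³ + 2³ = 8 + 27 + 8 = 43
43 = (1,1,1)_6 → 1³ + 1³ + 1³ = 1 + 1 + 1 = 3
3 = (3)_6 → 3³ = 27
27 = (4,3)_6 → 4³ + 3³ = 64 + 27 = 91
91 = (2,3,1)_6 → 2³ + 3³ + 1³ = 8 + 27 + 1 = 36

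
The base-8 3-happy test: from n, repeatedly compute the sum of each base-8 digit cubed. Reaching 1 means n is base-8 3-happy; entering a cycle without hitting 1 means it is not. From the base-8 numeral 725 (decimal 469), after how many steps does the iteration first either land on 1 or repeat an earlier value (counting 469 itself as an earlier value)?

5

469 = (7,2,5)_8 → 7³ + 2³ + 5³ = 343 + 8 + 125 = 476
476 = (7,3,4)_8 → 7³ + 3³ + 4³ = 343 + 27 + 64 = 434
434 = (6,6,2)_8 → 6³ + 6³ + 2³ = 216 + 216 + 8 = 440
440 = (6,7,0)_8 → 6³ + 7³ + 0³ = 216 + 343 + 0 = 559
559 = (1,0,5,7)_8 → 1³ + 0³ + 5³ + 7³ = 1 + 0 + 125 + 343 = 469  — 469 repeats.
That took 5 steps.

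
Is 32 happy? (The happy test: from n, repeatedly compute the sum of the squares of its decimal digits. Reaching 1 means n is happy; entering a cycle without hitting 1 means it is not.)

32 → 3² + 2² = 9 + 4 = 13
13 → 1² + 3² = 1 + 9 = 10
10 → 1² + 0² = 1 + 0 = 1  — reached 1.

happy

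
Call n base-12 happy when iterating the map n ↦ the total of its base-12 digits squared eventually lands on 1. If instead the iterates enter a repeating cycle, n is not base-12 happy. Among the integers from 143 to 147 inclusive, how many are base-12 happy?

1

143: 143 → 242 → 69 → 106 → 164 → 66 → 61 → 26 → 8 → 64 → 41 → 34 → 104 → 128 → 164  — not base-12 happy
144: 144 → 1  — base-12 happy
145: 145 → 2 → 4 → 16 → 17 → 26 → 8 → 64 → 41 → 34 → 104 → 128 → 164 → 66 → 61 → 26  — not base-12 happy
146: 146 → 5 → 25 → 5  — not base-12 happy
147: 147 → 10 → 100 → 80 → 100  — not base-12 happy
base-12 happy: 144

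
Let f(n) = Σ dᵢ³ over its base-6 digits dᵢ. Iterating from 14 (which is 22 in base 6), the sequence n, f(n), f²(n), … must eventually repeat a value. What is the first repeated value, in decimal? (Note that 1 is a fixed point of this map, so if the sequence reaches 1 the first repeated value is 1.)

14 = (2,2)_6 → 2³ + 2³ = 8 + 8 = 16
16 = (2,4)_6 → 2³ + 4³ = 8 + 64 = 72
72 = (2,0,0)_6 → 2³ + 0³ + 0³ = 8 + 0 + 0 = 8
8 = (1,2)_6 → 1³ + 2³ = 1 + 8 = 9
9 = (1,3)_6 → 1³ + 3³ = 1 + 27 = 28
28 = (4,4)_6 → 4³ + 4³ = 64 + 64 = 128
128 = (3,3,2)_6 → 3³ + 3³ + 2³ = 27 + 27 + 8 = 62
62 = (1,4,2)_6 → 1³ + 4³ + 2³ = 1 + 64 + 8 = 73
73 = (2,0,1)_6 → 2³ + 0³ + 1³ = 8 + 0 + 1 = 9  — 9 already appeared earlier.

9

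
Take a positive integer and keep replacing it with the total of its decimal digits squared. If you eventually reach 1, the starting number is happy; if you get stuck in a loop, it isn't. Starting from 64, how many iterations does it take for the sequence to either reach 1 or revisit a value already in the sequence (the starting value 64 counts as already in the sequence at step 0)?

12

64 → 6² + 4² = 52
52 → 5² + 2² = 29
29 → 2² + 9² = 85
85 → 8² + 5² = 89
89 → 8² + 9² = 145
145 → 1² + 4² + 5² = 42
42 → 4² + 2² = 20
20 → 2² + 0² = 4
4 → 4² = 16
16 → 1² + 6² = 37
37 → 3² + 7² = 58
58 → 5² + 8² = 89  — 89 repeats.
That took 12 steps.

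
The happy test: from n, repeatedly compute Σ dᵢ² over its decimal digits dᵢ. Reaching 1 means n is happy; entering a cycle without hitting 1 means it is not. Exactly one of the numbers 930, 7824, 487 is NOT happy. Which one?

930: 930 → 90 → 81 → 65 → 61 → 37 → 58 → 89 → 145 → 42 → 20 → 4 → 16 → 37  — repeats 37 (not happy)
7824: 7824 → 133 → 19 → 82 → 68 → 100 → 1  — reaches 1 (happy)
487: 487 → 129 → 86 → 100 → 1  — reaches 1 (happy)

930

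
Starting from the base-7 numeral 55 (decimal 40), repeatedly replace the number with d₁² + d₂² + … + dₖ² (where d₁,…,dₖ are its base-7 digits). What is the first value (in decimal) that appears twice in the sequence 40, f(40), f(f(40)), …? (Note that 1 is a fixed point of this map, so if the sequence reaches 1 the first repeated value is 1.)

2

40 = (5,5)_7 → 5² + 5² = 25 + 25 = 50
50 = (1,0,1)_7 → 1² + 0² + 1² = 1 + 0 + 1 = 2
2 = (2)_7 → 2² = 4
4 = (4)_7 → 4² = 16
16 = (2,2)_7 → 2² + 2² = 4 + 4 = 8
8 = (1,1)_7 → 1² + 1² = 1 + 1 = 2  — 2 already appeared earlier.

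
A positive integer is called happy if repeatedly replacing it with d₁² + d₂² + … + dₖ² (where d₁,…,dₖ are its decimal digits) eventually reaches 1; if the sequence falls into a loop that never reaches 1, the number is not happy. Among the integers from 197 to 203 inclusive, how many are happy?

197: 197 → 131 → 11 → 2 → 4 → 16 → 37 → 58 → 89 → 145 → 42 → 20 → 4  (repeats 4)
198: 198 → 146 → 53 → 34 → 25 → 29 → 85 → 89 → 145 → 42 → 20 → 4 → 16 → 37 → 58 → 89  (repeats 89)
199: 199 → 163 → 46 → 52 → 29 → 85 → 89 → 145 → 42 → 20 → 4 → 16 → 37 → 58 → 89  (repeats 89)
200: 200 → 4 → 16 → 37 → 58 → 89 → 145 → 42 → 20 → 4  (repeats 4)
201: 201 → 5 → 25 → 29 → 85 → 89 → 145 → 42 → 20 → 4 → 16 → 37 → 58 → 89  (repeats 89)
202: 202 → 8 → 64 → 52 → 29 → 85 → 89 → 145 → 42 → 20 → 4 → 16 → 37 → 58 → 89  (repeats 89)
203: 203 → 13 → 10 → 1  (reaches 1)
happy: 203

1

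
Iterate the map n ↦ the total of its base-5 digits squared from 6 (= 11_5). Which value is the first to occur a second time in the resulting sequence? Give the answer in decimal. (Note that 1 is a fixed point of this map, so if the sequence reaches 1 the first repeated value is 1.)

6 = (1,1)_5 → 1² + 1² = 1 + 1 = 2
2 = (2)_5 → 2² = 4
4 = (4)_5 → 4² = 16
16 = (3,1)_5 → 3² + 1² = 9 + 1 = 10
10 = (2,0)_5 → 2² + 0² = 4 + 0 = 4  — 4 already appeared earlier.

4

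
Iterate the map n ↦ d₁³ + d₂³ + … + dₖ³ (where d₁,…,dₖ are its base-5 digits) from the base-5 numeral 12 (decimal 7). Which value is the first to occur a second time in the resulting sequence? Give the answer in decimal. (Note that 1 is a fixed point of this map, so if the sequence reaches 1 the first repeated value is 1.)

9

7 = (1,2)_5 → 1³ + 2³ = 9
9 = (1,4)_5 → 1³ + 4³ = 65
65 = (2,3,0)_5 → 2³ + 3³ + 0³ = 35
35 = (1,2,0)_5 → 1³ + 2³ + 0³ = 9  — 9 already appeared earlier.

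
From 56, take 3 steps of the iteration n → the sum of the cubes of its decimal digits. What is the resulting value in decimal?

56 → 5³ + 6³ = 341
341 → 3³ + 4³ + 1³ = 92
92 → 9³ + 2³ = 737

737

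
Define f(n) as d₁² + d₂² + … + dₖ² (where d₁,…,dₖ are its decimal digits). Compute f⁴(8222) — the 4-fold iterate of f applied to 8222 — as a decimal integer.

145

8222 → 8² + 2² + 2² + 2² = 64 + 4 + 4 + 4 = 76
76 → 7² + 6² = 49 + 36 = 85
85 → 8² + 5² = 64 + 25 = 89
89 → 8² + 9² = 64 + 81 = 145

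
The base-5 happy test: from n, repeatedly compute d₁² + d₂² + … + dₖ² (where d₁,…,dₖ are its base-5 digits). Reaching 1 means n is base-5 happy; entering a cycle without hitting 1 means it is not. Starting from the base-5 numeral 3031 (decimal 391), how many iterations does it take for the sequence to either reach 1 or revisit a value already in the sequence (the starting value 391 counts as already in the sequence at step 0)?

3

391 = (3,0,3,1)_5 → 3² + 0² + 3² + 1² = 9 + 0 + 9 + 1 = 19
19 = (3,4)_5 → 3² + 4² = 9 + 16 = 25
25 = (1,0,0)_5 → 1² + 0² + 0² = 1 + 0 + 0 = 1  — reached 1.
That took 3 steps.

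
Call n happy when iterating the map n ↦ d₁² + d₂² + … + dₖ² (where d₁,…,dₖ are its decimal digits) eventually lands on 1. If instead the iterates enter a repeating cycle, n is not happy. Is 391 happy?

happy

391 → 3² + 9² + 1² = 91
91 → 9² + 1² = 82
82 → 8² + 2² = 68
68 → 6² + 8² = 100
100 → 1² + 0² + 0² = 1  — reached 1.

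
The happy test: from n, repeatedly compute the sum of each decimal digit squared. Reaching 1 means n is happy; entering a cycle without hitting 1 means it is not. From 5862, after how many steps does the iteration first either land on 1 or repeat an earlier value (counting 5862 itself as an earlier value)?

5862 → 129
129 → 86
86 → 100
100 → 1  — reached 1.
That took 4 steps.

4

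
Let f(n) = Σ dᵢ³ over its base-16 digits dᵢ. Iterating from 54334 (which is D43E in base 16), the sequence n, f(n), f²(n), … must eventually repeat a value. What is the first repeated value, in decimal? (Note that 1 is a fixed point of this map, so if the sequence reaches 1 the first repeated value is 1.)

54334 = (13,4,3,14)_16 → 5032
5032 = (1,3,10,8)_16 → 1540
1540 = (6,0,4)_16 → 280
280 = (1,1,8)_16 → 514
514 = (2,0,2)_16 → 16
16 = (1,0)_16 → 1  — reached the fixed point 1.
1 → 1, so 1 is the first repeated value.

1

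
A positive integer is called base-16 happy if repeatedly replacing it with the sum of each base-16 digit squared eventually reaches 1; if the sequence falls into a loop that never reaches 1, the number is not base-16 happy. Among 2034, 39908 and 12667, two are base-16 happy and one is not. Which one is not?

12667

2034: 2034 → 278 → 38 → 40 → 68 → 32 → 4 → 16 → 1  — reaches 1 (base-16 happy)
39908: 39908 → 414 → 278 → 38 → 40 → 68 → 32 → 4 → 16 → 1  — reaches 1 (base-16 happy)
12667: 12667 → 180 → 137 → 145 → 82 → 29 → 170 → 200 → 208 → 169 → 181 → 146 → 85 → 50 → 13 → 169  — repeats 169 (not base-16 happy)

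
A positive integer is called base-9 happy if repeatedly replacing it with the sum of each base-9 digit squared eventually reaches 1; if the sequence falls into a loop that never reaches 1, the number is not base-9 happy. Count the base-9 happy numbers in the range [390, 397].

390: 390 → 74 → 68 → 74  — not base-9 happy
391: 391 → 81 → 1  — base-9 happy
392: 392 → 90 → 2 → 4 → 16 → 50 → 50  — not base-9 happy
393: 393 → 101 → 9 → 1  — base-9 happy
394: 394 → 114 → 46 → 26 → 68 → 74 → 68  — not base-9 happy
395: 395 → 129 → 35 → 73 → 65 → 53 → 89 → 65  — not base-9 happy
396: 396 → 80 → 128 → 30 → 18 → 4 → 16 → 50 → 50  — not base-9 happy
397: 397 → 81 → 1  — base-9 happy
base-9 happy: 391, 393, 397

3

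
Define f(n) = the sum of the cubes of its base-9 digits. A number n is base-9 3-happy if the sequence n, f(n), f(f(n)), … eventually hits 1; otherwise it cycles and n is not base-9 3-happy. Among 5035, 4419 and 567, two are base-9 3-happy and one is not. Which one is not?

5035: 5035 → 793 → 345 → 99 → 9 → 1  — reaches 1 (base-9 3-happy)
4419: 4419 → 341 → 577 → 345 → 99 → 9 → 1  — reaches 1 (base-9 3-happy)
567: 567 → 343 → 73 → 513 → 243 → 27 → 27  — repeats 27 (not base-9 3-happy)

567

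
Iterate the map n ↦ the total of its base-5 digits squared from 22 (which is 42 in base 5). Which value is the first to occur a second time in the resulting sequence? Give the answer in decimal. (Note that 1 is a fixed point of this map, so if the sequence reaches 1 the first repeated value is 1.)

22 = (4,2)_5 → 4² + 2² = 20
20 = (4,0)_5 → 4² + 0² = 16
16 = (3,1)_5 → 3² + 1² = 10
10 = (2,0)_5 → 2² + 0² = 4
4 = (4)_5 → 4² = 16  — 16 already appeared earlier.

16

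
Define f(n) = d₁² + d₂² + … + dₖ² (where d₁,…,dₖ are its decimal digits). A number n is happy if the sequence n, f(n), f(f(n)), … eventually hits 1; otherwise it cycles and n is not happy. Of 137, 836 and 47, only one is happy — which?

836

137: 137 → 59 → 106 → 37 → 58 → 89 → 145 → 42 → 20 → 4 → 16 → 37  — repeats 37 (not happy)
836: 836 → 109 → 82 → 68 → 100 → 1  — reaches 1 (happy)
47: 47 → 65 → 61 → 37 → 58 → 89 → 145 → 42 → 20 → 4 → 16 → 37  — repeats 37 (not happy)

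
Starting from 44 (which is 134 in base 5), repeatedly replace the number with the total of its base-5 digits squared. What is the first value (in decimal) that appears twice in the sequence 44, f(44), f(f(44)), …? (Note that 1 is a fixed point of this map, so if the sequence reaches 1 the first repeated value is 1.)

44 = (1,3,4)_5 → 26
26 = (1,0,1)_5 → 2
2 = (2)_5 → 4
4 = (4)_5 → 16
16 = (3,1)_5 → 10
10 = (2,0)_5 → 4  — 4 already appeared earlier.

4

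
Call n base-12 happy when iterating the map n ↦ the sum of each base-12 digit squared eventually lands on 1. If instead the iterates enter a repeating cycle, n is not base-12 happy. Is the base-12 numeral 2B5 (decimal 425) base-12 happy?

not base-12 happy

425 = (2,11,5)_12 → 150
150 = (1,0,6)_12 → 37
37 = (3,1)_12 → 10
10 = (10)_12 → 100
100 = (8,4)_12 → 80
80 = (6,8)_12 → 100  — 100 already seen; the sequence cycles without reaching 1.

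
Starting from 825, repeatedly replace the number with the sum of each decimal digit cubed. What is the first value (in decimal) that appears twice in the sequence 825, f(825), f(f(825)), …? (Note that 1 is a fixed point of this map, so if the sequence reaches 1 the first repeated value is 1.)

153

825 → 645
645 → 405
405 → 189
189 → 1242
1242 → 81
81 → 513
513 → 153
153 → 153  — 153 already appeared earlier.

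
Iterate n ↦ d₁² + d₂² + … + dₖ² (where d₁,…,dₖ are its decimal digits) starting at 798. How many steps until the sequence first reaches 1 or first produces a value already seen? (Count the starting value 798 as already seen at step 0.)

11

798 → 7² + 9² + 8² = 49 + 81 + 64 = 194
194 → 1² + 9² + 4² = 1 + 81 + 16 = 98
98 → 9² + 8² = 81 + 64 = 145
145 → 1² + 4² + 5² = 1 + 16 + 25 = 42
42 → 4² + 2² = 16 + 4 = 20
20 → 2² + 0² = 4 + 0 = 4
4 → 4² = 16
16 → 1² + 6² = 1 + 36 = 37
37 → 3² + 7² = 9 + 49 = 58
58 → 5² + 8² = 25 + 64 = 89
89 → 8² + 9² = 64 + 81 = 145  — 145 repeats.
That took 11 steps.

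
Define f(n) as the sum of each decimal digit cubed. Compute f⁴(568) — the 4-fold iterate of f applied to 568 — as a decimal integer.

1009

568 → 5³ + 6³ + 8³ = 125 + 216 + 512 = 853
853 → 8³ + 5³ + 3³ = 512 + 125 + 27 = 664
664 → 6³ + 6³ + 4³ = 216 + 216 + 64 = 496
496 → 4³ + 9³ + 6³ = 64 + 729 + 216 = 1009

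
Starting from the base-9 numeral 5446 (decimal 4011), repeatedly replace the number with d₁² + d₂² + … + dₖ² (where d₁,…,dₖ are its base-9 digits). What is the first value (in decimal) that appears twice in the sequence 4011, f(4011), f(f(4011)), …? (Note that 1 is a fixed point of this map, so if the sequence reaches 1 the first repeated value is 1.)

53

4011 = (5,4,4,6)_9 → 5² + 4² + 4² + 6² = 25 + 16 + 16 + 36 = 93
93 = (1,1,3)_9 → 1² + 1² + 3² = 1 + 1 + 9 = 11
11 = (1,2)_9 → 1² + 2² = 1 + 4 = 5
5 = (5)_9 → 5² = 25
25 = (2,7)_9 → 2² + 7² = 4 + 49 = 53
53 = (5,8)_9 → 5² + 8² = 25 + 64 = 89
89 = (1,0,8)_9 → 1² + 0² + 8² = 1 + 0 + 64 = 65
65 = (7,2)_9 → 7² + 2² = 49 + 4 = 53  — 53 already appeared earlier.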